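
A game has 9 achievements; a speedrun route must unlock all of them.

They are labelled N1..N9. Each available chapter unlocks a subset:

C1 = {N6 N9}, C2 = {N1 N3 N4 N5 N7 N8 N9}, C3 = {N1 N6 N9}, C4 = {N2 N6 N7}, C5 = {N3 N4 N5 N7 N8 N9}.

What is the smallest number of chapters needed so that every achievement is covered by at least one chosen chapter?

Take {C2, C4}. Their union is {N1, N2, N3, N4, N5, N6, N7, N8, N9}, which is all 9 achievements.
No single chapter has all 9 achievements (the largest, C2, has 7), so 2 is optimal.

2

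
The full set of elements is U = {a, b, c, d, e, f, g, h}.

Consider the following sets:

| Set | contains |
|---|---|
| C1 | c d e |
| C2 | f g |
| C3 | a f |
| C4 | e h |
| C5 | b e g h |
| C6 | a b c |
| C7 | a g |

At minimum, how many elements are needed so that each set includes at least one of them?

3

The 3 elements {a, e, f} hit every set.
The sets C2, C4, C6 are pairwise disjoint, so any hitting set needs a separate element for each — at least 3. Hence 3 is optimal.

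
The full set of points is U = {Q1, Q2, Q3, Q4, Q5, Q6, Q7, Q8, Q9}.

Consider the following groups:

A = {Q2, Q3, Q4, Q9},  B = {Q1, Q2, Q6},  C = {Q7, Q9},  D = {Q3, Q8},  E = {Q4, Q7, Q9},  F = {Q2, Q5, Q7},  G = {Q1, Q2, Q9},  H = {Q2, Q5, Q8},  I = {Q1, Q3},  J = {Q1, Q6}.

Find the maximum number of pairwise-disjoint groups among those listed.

C, H, J are pairwise disjoint (C={Q7,Q9}; H={Q2,Q5,Q8}; J={Q1,Q6}).
Every remaining group overlaps one of these, and no 4 of the listed groups are pairwise disjoint, so 3 is the maximum.

3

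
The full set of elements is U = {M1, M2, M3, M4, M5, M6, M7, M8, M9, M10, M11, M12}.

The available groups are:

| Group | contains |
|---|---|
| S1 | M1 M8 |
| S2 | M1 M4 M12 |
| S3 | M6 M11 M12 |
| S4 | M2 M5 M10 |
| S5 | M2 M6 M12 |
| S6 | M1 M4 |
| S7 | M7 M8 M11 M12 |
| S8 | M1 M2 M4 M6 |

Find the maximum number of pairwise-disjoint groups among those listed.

S3, S4, S6 are pairwise disjoint (S3={M6,M11,M12}; S4={M2,M5,M10}; S6={M1,M4}).
Every remaining group overlaps one of these, and no 4 of the listed groups are pairwise disjoint, so 3 is the maximum.

3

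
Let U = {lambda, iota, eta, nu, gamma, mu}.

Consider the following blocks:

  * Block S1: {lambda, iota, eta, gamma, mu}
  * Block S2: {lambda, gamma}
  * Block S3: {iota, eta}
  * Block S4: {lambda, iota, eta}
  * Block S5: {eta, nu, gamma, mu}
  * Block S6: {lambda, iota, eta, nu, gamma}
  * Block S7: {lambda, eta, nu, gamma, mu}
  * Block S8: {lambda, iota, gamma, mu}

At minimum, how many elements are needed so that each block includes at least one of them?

2

Take H = {lambda, eta}. Each listed block contains at least one of these, so H is a hitting set of size 2.
The blocks S2, S3 are pairwise disjoint, so any hitting set needs a separate element for each — at least 2. Hence 2 is optimal.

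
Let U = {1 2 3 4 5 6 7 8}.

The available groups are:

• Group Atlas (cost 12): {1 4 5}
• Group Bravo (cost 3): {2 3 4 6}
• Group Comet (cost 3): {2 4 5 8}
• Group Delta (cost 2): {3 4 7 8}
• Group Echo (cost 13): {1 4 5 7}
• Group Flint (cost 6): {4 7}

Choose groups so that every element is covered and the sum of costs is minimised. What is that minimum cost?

17

Atlas, Bravo, Delta together cover every element (Atlas ∪ Bravo ∪ Delta = {1, 2, 3, 4, 5, 6, 7, 8}); total cost 12 + 3 + 2 = 17.
The greedy pick Delta, Bravo, Comet, Atlas costs 20; no covering selection beats 17.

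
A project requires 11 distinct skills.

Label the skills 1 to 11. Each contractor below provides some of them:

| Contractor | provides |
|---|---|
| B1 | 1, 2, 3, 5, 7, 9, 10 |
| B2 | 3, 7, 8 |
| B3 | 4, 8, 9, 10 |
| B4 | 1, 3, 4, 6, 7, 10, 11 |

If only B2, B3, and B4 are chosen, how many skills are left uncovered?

2

Union of B2, B3, B4 = {1, 3, 4, 6, 7, 8, 9, 10, 11}.
Not covered: 2, 5 — 2 skills.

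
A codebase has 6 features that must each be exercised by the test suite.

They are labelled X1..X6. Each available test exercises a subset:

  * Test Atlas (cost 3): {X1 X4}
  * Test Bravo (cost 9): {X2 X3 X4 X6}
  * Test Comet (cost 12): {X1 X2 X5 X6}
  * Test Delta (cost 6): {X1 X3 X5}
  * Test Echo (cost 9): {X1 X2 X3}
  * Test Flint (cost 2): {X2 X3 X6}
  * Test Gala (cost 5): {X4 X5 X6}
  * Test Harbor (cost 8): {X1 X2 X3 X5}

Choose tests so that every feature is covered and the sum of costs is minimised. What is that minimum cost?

10

Atlas, Flint, Gala together cover every feature (Atlas ∪ Flint ∪ Gala = {X1, X2, X3, X4, X5, X6}); total cost 3 + 2 + 5 = 10.
No covering selection has total cost below 10.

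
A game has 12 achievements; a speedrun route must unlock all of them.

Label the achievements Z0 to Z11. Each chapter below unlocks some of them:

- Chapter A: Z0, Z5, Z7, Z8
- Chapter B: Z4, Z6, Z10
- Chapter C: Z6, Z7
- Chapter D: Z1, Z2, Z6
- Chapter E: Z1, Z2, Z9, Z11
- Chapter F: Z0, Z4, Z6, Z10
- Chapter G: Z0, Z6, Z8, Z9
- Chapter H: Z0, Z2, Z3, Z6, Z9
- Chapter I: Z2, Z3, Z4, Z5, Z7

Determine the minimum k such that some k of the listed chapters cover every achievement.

Take {A, E, F, H}. Their union is {Z0, Z1, Z2, Z3, Z4, Z5, Z6, Z7, Z8, Z9, Z10, Z11}, which is all 12 achievements.
No 3 of the 9 chapters cover everything (all 84 combinations miss at least one achievement), so 4 is optimal.

4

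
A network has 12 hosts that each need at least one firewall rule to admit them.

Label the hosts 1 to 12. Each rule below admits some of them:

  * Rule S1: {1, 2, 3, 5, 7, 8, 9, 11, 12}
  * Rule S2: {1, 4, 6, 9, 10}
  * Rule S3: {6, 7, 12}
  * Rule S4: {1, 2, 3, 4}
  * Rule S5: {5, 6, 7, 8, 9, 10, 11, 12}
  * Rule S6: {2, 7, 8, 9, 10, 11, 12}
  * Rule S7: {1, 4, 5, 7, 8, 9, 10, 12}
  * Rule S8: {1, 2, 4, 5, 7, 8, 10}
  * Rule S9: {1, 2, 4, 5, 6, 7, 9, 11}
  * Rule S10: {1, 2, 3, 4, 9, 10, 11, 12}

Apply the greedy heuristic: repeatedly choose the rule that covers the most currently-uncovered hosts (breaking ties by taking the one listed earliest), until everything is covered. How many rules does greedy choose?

Greedy: pick S1 (covers 9 new) → pick S2 (covers 3 new). Total picks: 2.

2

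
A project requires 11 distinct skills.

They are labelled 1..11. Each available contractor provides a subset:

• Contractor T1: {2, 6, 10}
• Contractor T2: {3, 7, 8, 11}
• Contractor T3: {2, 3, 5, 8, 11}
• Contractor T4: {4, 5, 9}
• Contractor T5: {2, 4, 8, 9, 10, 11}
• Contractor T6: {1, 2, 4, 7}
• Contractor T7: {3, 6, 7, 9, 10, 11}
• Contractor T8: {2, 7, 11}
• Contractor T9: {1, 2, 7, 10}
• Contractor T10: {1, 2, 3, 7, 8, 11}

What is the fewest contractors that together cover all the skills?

3

T1 and T4 and T10 together: T1 ∪ T4 ∪ T10 = {1, 2, 3, 4, 5, 6, 7, 8, 9, 10, 11} — every skill is covered.
No 2 of the 10 contractors cover everything (all 45 combinations miss at least one skill), so 3 is optimal.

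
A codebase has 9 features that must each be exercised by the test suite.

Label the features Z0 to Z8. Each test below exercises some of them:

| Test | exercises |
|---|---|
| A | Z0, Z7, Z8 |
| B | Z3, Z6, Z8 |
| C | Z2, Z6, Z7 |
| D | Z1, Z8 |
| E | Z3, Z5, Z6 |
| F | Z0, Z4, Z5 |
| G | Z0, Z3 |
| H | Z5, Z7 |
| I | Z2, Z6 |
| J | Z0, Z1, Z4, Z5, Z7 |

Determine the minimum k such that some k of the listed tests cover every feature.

Take {B, I, J}. Their union is {Z0, Z1, Z2, Z3, Z4, Z5, Z6, Z7, Z8}, which is all 9 features.
No 2 of the 10 tests cover everything (all 45 combinations miss at least one feature), so 3 is optimal.

3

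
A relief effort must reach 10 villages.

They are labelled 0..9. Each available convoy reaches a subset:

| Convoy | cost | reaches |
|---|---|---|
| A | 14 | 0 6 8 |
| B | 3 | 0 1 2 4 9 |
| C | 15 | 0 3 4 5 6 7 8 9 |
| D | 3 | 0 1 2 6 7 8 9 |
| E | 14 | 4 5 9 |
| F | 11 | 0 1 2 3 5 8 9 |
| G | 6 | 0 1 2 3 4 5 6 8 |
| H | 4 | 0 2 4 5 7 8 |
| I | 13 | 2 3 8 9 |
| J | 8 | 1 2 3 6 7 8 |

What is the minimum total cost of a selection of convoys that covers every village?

9

D, G together cover every village (D ∪ G = {0, 1, 2, 3, 4, 5, 6, 7, 8, 9}); total cost 3 + 6 = 9.
No covering selection has total cost below 9.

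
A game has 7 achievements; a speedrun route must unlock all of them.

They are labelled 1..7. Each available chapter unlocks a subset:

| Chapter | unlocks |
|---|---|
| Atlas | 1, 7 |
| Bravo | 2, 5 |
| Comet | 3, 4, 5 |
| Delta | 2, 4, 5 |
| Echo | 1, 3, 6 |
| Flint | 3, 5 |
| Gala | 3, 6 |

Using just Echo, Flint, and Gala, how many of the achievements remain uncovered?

3

Union of Echo, Flint, Gala = {1, 3, 5, 6}.
Not covered: 2, 4, 7 — 3 achievements.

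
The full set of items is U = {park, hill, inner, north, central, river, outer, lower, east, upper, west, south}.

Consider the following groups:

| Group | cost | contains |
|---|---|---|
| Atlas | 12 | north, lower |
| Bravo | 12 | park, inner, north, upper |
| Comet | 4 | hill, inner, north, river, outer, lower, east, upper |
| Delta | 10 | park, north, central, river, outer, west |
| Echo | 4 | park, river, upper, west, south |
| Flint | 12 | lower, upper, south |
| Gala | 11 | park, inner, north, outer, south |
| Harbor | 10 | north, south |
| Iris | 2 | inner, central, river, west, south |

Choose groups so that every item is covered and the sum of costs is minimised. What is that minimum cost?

Comet, Echo, Iris together cover every item (Comet ∪ Echo ∪ Iris = {park, hill, inner, north, central, river, outer, lower, east, upper, west, south}); total cost 4 + 4 + 2 = 10.
No covering selection has total cost below 10.

10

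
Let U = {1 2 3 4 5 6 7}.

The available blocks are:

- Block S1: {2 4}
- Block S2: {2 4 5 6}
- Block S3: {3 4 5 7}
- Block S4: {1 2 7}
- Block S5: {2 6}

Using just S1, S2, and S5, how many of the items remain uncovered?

Union of S1, S2, S5 = {2, 4, 5, 6}.
Not covered: 1, 3, 7 — 3 items.

3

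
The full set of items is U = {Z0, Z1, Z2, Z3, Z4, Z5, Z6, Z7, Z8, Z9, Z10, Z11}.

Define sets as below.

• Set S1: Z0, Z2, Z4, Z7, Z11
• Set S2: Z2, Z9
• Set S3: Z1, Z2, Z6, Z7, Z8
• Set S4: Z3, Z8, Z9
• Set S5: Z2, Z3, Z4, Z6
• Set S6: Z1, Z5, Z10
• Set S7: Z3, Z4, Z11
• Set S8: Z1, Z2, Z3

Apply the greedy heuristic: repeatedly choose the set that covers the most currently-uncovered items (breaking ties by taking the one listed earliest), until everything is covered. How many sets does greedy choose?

4

Greedy: pick S1 (covers 5 new) → pick S3 (covers 3 new) → pick S4 (covers 2 new) → pick S6 (covers 2 new). Total picks: 4.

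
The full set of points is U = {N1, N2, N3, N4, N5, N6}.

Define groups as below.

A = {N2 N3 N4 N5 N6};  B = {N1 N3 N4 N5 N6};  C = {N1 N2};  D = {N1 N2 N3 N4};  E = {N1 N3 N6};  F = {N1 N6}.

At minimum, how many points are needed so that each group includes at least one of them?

2

The 2 points {N1, N5} hit every group.
No single point lies in every group, so at least 2 are needed and 2 is optimal.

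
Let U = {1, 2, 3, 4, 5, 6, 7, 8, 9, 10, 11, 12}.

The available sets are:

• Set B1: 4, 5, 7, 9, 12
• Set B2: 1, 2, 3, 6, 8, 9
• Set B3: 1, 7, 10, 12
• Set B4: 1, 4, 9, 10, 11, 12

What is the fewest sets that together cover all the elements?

3

B1 and B2 and B4 together: B1 ∪ B2 ∪ B4 = {1, 2, 3, 4, 5, 6, 7, 8, 9, 10, 11, 12} — every element is covered.
Only B2 contains 2, so B2 is forced; the remaining 6 elements need at least 2 more sets (each remaining set adds at most 4) — so at least 3 sets are needed, and 3 is optimal.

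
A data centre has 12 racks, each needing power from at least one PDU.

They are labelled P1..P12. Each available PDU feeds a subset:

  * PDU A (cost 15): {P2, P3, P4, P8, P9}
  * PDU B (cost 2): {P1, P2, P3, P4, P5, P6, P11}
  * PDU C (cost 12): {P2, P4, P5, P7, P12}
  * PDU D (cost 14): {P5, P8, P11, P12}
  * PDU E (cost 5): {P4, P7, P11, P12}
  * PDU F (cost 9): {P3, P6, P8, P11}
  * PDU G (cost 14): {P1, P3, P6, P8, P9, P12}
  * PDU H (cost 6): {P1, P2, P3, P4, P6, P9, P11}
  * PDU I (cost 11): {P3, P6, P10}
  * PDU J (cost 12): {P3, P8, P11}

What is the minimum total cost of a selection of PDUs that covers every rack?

32

B, E, G, I together cover every rack (B ∪ E ∪ G ∪ I = {P1, P2, P3, P4, P5, P6, P7, P8, P9, P10, P11, P12}); total cost 2 + 5 + 14 + 11 = 32.
The greedy pick B, E, H, F, I costs 33; no covering selection beats 32.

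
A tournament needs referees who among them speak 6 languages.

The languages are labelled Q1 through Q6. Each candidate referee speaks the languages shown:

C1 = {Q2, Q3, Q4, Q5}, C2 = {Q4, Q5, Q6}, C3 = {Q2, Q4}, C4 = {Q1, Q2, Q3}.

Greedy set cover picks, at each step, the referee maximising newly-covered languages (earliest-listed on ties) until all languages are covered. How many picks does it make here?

3

Greedy: pick C1 (covers 4 new) → pick C2 (covers 1 new) → pick C4 (covers 1 new). Total picks: 3.
(The true minimum cover uses only 2 referees, so greedy is not optimal here.)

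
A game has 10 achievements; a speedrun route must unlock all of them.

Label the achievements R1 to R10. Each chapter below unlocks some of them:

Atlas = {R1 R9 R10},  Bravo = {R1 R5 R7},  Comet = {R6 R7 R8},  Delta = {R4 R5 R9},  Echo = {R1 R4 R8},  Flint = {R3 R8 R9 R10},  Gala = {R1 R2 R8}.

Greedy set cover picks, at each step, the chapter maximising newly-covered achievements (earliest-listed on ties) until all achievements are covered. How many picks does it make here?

5

Greedy: pick Flint (covers 4 new) → pick Bravo (covers 3 new) → pick Comet (covers 1 new) → pick Delta (covers 1 new) → pick Gala (covers 1 new). Total picks: 5.
(The true minimum cover uses only 4 chapters, so greedy is not optimal here.)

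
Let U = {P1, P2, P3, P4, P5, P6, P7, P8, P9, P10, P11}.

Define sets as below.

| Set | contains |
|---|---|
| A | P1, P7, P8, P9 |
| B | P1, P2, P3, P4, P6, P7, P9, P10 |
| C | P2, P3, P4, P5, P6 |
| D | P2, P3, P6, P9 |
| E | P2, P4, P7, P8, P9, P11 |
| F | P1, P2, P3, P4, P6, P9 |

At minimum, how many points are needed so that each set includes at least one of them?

2

Take H = {P3, P8}. Each listed set contains at least one of these, so H is a hitting set of size 2.
The sets A, C are pairwise disjoint, so any hitting set needs a separate point for each — at least 2. Hence 2 is optimal.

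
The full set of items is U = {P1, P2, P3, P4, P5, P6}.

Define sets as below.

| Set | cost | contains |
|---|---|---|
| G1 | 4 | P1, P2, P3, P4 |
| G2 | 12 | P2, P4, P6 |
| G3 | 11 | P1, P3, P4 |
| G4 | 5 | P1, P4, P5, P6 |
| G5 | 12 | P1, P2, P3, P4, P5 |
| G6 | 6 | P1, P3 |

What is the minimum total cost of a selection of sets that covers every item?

9

G1, G4 together cover every item (G1 ∪ G4 = {P1, P2, P3, P4, P5, P6}); total cost 4 + 5 = 9.
No covering selection has total cost below 9.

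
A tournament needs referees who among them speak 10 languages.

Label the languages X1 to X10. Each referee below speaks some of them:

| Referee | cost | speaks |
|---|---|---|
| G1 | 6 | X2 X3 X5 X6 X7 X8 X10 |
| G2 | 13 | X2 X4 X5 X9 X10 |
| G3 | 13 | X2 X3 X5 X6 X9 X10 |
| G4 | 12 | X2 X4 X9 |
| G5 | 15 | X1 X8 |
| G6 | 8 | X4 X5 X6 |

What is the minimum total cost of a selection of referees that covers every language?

33

G1, G4, G5 together cover every language (G1 ∪ G4 ∪ G5 = {X1, X2, X3, X4, X5, X6, X7, X8, X9, X10}); total cost 6 + 12 + 15 = 33.
No covering selection has total cost below 33.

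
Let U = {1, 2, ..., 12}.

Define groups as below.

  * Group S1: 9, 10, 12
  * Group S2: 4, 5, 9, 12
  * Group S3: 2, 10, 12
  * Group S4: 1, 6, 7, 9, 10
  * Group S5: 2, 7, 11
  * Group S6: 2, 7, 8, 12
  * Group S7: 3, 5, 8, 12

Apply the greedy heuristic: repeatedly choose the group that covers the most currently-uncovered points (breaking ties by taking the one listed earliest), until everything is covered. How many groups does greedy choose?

4

Greedy: pick S4 (covers 5 new) → pick S7 (covers 4 new) → pick S5 (covers 2 new) → pick S2 (covers 1 new). Total picks: 4.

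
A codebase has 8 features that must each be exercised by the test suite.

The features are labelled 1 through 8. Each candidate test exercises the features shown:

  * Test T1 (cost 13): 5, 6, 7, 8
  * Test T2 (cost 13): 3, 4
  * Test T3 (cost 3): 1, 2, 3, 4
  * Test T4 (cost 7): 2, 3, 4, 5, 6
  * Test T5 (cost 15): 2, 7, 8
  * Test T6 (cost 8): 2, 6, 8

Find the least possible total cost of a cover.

T1, T3 together cover every feature (T1 ∪ T3 = {1, 2, 3, 4, 5, 6, 7, 8}); total cost 13 + 3 = 16.
No covering selection has total cost below 16.

16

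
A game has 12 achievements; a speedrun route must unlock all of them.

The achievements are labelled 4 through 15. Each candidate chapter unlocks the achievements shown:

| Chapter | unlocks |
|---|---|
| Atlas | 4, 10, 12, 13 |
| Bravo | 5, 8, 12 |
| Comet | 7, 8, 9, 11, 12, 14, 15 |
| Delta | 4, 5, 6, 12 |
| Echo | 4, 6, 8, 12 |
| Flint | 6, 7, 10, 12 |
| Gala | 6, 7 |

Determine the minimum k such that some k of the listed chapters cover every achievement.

3

Atlas and Comet and Delta together: Atlas ∪ Comet ∪ Delta = {4, 5, 6, 7, 8, 9, 10, 11, 12, 13, 14, 15} — every achievement is covered.
Only Comet contains 9, so Comet is forced; the remaining 5 achievements need at least 2 more chapters (each remaining chapter adds at most 3) — so at least 3 chapters are needed, and 3 is optimal.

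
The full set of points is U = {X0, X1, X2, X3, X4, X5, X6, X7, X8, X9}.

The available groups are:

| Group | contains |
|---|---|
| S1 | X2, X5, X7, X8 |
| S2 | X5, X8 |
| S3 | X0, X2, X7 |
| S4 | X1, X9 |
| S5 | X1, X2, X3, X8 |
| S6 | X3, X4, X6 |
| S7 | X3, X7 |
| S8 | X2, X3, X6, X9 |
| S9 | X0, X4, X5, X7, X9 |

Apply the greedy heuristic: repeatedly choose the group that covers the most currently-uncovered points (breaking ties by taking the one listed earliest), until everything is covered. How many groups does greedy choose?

3

Greedy: pick S9 (covers 5 new) → pick S5 (covers 4 new) → pick S6 (covers 1 new). Total picks: 3.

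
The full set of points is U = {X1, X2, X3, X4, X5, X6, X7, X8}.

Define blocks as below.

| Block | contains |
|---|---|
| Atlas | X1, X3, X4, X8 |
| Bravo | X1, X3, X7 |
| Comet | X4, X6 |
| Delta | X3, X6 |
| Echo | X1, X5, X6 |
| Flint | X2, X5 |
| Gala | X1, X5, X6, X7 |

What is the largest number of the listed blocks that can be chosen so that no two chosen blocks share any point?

Bravo, Comet, Flint are pairwise disjoint (Bravo={X1,X3,X7}; Comet={X4,X6}; Flint={X2,X5}).
Every remaining block overlaps one of these, and no 4 of the listed blocks are pairwise disjoint, so 3 is the maximum.

3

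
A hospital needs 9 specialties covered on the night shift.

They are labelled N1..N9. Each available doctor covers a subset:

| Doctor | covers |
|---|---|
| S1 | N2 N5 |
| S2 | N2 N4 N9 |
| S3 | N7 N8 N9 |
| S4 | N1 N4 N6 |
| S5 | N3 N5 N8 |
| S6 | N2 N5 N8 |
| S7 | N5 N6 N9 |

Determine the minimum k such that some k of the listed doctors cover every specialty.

4

Take {S1, S3, S4, S5}. Their union is {N1, N2, N3, N4, N5, N6, N7, N8, N9}, which is all 9 specialties.
No 3 of the 7 doctors cover everything (all 35 combinations miss at least one specialty), so 4 is optimal.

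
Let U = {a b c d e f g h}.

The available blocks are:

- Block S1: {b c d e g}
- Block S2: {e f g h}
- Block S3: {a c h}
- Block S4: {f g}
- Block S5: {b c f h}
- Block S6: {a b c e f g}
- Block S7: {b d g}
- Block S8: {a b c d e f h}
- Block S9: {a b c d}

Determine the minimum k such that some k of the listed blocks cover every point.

Take {S4, S8}. Their union is {a, b, c, d, e, f, g, h}, which is all 8 points.
No single block has all 8 points (the largest, S8, has 7), so 2 is optimal.

2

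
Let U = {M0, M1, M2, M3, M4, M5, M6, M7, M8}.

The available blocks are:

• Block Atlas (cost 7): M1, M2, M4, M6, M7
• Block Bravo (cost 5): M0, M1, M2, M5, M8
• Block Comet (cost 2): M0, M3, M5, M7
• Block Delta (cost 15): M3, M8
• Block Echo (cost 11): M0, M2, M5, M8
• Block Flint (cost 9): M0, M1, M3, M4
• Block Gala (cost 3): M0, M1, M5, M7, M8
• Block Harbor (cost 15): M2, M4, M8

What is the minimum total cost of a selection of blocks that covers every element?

12

Atlas, Comet, Gala together cover every element (Atlas ∪ Comet ∪ Gala = {M0, M1, M2, M3, M4, M5, M6, M7, M8}); total cost 7 + 2 + 3 = 12.
No covering selection has total cost below 12.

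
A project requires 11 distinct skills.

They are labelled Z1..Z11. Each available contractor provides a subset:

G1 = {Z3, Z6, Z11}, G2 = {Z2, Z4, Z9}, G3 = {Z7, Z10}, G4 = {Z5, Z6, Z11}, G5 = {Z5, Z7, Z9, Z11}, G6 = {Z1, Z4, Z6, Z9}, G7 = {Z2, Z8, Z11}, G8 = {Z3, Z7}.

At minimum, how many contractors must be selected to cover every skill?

Take {G1, G3, G4, G6, G7}. Their union is {Z1, Z2, Z3, Z4, Z5, Z6, Z7, Z8, Z9, Z10, Z11}, which is all 11 skills.
No 4 of the 8 contractors cover everything (all 70 combinations miss at least one skill), so 5 is optimal.

5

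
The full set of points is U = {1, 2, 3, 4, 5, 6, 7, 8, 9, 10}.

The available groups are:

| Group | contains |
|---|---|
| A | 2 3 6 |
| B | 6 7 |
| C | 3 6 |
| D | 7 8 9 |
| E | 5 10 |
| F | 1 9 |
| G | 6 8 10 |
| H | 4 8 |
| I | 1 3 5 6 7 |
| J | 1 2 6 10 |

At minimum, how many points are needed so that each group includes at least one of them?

Take T = {4, 5, 6, 9}. Each listed group contains at least one of these, so T is a hitting set of size 4.
The groups C, E, F, H are pairwise disjoint, so any hitting set needs a separate point for each — at least 4. Hence 4 is optimal.

4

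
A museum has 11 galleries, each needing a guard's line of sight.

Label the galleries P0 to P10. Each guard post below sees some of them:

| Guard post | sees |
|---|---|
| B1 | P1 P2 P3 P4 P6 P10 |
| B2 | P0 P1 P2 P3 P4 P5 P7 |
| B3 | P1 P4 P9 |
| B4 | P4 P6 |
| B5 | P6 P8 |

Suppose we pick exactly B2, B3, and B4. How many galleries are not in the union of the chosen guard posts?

2

Union of B2, B3, B4 = {P0, P1, P2, P3, P4, P5, P6, P7, P9}.
Not covered: P8, P10 — 2 galleries.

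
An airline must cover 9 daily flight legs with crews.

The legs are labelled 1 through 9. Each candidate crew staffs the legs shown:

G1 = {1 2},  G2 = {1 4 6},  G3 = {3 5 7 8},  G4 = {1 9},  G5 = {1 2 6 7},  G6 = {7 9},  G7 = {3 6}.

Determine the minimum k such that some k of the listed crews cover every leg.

4

G2 and G3 and G4 and G5 together: G2 ∪ G3 ∪ G4 ∪ G5 = {1, 2, 3, 4, 5, 6, 7, 8, 9} — every leg is covered.
No 3 of the 7 crews cover everything (all 35 combinations miss at least one leg), so 4 is optimal.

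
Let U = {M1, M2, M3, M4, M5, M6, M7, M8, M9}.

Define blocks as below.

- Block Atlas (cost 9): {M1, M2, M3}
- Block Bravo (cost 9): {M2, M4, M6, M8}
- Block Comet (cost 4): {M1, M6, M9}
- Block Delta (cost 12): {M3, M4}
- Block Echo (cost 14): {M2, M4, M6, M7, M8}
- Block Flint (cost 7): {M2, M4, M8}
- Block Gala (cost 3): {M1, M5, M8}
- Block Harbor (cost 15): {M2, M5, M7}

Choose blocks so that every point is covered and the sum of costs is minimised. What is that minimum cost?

Atlas, Comet, Echo, Gala together cover every point (Atlas ∪ Comet ∪ Echo ∪ Gala = {M1, M2, M3, M4, M5, M6, M7, M8, M9}); total cost 9 + 4 + 14 + 3 = 30.
The greedy pick Gala, Comet, Flint, Atlas, Echo costs 37; no covering selection beats 30.

30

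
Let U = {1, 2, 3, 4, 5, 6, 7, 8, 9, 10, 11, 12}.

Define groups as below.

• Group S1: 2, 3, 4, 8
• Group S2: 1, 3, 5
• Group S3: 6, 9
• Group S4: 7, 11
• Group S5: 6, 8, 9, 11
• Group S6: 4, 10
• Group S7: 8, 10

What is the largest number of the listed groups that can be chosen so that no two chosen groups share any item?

4

S2, S3, S4, S7 are pairwise disjoint (S2={1,3,5}; S3={6,9}; S4={7,11}; S7={8,10}).
Every remaining group overlaps one of these, and no 5 of the listed groups are pairwise disjoint, so 4 is the maximum.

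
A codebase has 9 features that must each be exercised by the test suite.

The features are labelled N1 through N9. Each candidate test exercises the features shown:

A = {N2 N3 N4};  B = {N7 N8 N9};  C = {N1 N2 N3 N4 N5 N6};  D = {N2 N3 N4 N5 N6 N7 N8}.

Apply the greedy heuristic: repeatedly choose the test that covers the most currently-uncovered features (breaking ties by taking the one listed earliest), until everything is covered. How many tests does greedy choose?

3

Greedy: pick D (covers 7 new) → pick B (covers 1 new) → pick C (covers 1 new). Total picks: 3.
(The true minimum cover uses only 2 tests, so greedy is not optimal here.)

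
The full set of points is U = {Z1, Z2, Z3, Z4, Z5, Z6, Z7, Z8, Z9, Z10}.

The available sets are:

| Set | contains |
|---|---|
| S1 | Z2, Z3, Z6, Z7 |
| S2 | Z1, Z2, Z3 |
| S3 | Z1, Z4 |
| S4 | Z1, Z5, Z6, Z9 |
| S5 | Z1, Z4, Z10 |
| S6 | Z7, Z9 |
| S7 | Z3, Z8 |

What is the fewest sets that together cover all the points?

4

S1 and S4 and S5 and S7 together: S1 ∪ S4 ∪ S5 ∪ S7 = {Z1, Z2, Z3, Z4, Z5, Z6, Z7, Z8, Z9, Z10} — every point is covered.
No 3 of the 7 sets cover everything (all 35 combinations miss at least one point), so 4 is optimal.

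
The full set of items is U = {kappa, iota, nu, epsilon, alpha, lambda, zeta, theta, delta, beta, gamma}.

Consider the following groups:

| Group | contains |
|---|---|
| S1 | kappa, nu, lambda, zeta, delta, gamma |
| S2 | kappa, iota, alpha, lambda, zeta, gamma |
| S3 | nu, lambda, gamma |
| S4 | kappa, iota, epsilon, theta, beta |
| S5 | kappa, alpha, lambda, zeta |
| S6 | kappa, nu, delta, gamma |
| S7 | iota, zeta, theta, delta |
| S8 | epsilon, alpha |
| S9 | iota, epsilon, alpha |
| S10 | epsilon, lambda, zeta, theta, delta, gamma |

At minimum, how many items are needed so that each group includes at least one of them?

3

H = {epsilon, zeta, gamma} meets every group (each contains at least one member of H), and |H| = 3.
The groups S3, S7, S8 are pairwise disjoint, so any hitting set needs a separate item for each — at least 3. Hence 3 is optimal.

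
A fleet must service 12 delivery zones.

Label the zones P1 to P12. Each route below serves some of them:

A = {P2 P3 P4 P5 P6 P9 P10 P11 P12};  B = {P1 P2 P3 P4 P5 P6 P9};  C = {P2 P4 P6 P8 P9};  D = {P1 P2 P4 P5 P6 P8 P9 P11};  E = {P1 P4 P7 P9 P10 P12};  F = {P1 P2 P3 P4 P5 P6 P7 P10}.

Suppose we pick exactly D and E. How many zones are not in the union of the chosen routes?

1

Union of D, E = {P1, P2, P4, P5, P6, P7, P8, P9, P10, P11, P12}.
Not covered: P3 — 1 zone.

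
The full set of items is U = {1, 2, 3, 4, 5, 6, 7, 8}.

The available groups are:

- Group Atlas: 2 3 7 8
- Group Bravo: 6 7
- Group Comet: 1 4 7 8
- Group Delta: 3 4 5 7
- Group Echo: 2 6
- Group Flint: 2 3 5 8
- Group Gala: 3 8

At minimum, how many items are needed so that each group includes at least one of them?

H = {6, 7, 8} meets every group (each contains at least one member of H), and |H| = 3.
No choice of 2 items meets every group, so 3 is the minimum.

3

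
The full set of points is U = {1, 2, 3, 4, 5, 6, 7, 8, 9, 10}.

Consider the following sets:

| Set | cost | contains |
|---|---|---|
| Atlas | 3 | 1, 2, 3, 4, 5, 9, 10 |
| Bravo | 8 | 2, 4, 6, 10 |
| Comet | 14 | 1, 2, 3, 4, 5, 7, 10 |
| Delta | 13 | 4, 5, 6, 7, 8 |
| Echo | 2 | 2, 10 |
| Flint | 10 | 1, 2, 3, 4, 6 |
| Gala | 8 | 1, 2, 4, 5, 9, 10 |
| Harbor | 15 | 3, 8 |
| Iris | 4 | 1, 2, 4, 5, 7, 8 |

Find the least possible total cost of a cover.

Atlas, Bravo, Iris together cover every point (Atlas ∪ Bravo ∪ Iris = {1, 2, 3, 4, 5, 6, 7, 8, 9, 10}); total cost 3 + 8 + 4 = 15.
No covering selection has total cost below 15.

15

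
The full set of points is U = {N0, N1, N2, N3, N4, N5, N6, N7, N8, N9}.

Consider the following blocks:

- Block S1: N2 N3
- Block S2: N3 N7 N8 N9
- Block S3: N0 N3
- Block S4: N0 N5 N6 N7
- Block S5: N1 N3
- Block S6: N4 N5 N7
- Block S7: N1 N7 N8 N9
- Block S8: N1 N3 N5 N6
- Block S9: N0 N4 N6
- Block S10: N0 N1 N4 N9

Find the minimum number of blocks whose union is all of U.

S1 and S7 and S8 and S10 together: S1 ∪ S7 ∪ S8 ∪ S10 = {N0, N1, N2, N3, N4, N5, N6, N7, N8, N9} — every point is covered.
No 3 of the 10 blocks cover everything (all 120 combinations miss at least one point), so 4 is optimal.

4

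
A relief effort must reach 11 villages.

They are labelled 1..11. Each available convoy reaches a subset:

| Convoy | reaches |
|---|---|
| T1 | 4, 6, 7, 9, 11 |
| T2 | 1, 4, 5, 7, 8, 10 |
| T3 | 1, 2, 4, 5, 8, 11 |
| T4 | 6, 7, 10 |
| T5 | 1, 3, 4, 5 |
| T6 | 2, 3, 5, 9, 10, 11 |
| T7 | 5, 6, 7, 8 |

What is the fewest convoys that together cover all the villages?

Take {T2, T6, T7}. Their union is {1, 2, 3, 4, 5, 6, 7, 8, 9, 10, 11}, which is all 11 villages.
No 2 of the 7 convoys cover everything (all 21 combinations miss at least one village), so 3 is optimal.

3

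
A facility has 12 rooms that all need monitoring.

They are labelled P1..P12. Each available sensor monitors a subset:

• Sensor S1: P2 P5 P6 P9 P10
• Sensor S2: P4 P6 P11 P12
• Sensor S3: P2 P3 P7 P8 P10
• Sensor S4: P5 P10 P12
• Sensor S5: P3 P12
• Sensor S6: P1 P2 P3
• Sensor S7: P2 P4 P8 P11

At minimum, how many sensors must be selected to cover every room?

Take {S1, S2, S3, S6}. Their union is {P1, P2, P3, P4, P5, P6, P7, P8, P9, P10, P11, P12}, which is all 12 rooms.
Only S6 contains P1, so S6 is forced; the remaining 9 rooms need at least 3 more sensors (each remaining sensor adds at most 4) — so at least 4 sensors are needed, and 4 is optimal.

4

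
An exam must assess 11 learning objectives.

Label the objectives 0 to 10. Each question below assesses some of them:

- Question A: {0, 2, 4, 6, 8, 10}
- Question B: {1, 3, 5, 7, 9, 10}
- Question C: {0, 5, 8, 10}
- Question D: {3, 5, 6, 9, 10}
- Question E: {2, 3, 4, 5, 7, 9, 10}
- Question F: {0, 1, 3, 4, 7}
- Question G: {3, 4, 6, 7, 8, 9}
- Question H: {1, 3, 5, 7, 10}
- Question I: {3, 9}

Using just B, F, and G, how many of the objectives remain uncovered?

Union of B, F, G = {0, 1, 3, 4, 5, 6, 7, 8, 9, 10}.
Not covered: 2 — 1 objective.

1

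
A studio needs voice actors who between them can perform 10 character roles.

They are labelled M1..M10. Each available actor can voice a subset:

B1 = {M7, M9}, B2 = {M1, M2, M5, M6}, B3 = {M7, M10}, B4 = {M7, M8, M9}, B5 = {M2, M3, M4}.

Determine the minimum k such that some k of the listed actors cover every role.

4

Take {B2, B3, B4, B5}. Their union is {M1, M2, M3, M4, M5, M6, M7, M8, M9, M10}, which is all 10 roles.
Only B5 contains M3, so B5 is forced; the remaining 7 roles need at least 3 more actors (each remaining actor adds at most 3) — so at least 4 actors are needed, and 4 is optimal.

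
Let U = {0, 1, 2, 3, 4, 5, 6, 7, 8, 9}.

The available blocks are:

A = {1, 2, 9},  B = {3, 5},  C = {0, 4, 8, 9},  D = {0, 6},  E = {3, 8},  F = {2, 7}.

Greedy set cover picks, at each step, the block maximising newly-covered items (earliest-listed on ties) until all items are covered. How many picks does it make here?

5

Greedy: pick C (covers 4 new) → pick A (covers 2 new) → pick B (covers 2 new) → pick D (covers 1 new) → pick F (covers 1 new). Total picks: 5.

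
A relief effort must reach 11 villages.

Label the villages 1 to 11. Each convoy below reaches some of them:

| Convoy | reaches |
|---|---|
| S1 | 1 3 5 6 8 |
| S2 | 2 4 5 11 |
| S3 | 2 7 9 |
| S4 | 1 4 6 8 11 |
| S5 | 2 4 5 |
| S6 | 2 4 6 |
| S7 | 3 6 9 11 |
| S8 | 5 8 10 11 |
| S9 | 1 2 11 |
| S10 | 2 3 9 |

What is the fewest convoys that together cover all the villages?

4

Take {S1, S3, S5, S8}. Their union is {1, 2, 3, 4, 5, 6, 7, 8, 9, 10, 11}, which is all 11 villages.
Only S8 contains 10, so S8 is forced; the remaining 7 villages need at least 3 more convoys (each remaining convoy adds at most 3) — so at least 4 convoys are needed, and 4 is optimal.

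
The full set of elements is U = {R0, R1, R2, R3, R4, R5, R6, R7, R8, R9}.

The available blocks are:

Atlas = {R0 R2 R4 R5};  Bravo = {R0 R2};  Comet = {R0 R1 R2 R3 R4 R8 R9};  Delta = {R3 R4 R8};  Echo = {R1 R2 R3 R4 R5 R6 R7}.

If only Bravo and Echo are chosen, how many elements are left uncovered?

Union of Bravo, Echo = {R0, R1, R2, R3, R4, R5, R6, R7}.
Not covered: R8, R9 — 2 elements.

2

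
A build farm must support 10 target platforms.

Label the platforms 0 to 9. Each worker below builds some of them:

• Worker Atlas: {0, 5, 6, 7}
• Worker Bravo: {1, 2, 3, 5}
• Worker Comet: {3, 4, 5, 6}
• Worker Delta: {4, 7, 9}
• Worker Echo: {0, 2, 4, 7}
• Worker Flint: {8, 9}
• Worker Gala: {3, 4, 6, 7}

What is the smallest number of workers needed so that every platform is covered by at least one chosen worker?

4

Take {Bravo, Comet, Echo, Flint}. Their union is {0, 1, 2, 3, 4, 5, 6, 7, 8, 9}, which is all 10 platforms.
No 3 of the 7 workers cover everything (all 35 combinations miss at least one platform), so 4 is optimal.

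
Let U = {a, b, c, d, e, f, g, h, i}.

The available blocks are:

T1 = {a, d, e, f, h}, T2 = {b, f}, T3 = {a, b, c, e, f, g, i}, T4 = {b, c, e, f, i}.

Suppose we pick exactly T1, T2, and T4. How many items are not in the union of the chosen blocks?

1

Union of T1, T2, T4 = {a, b, c, d, e, f, h, i}.
Not covered: g — 1 item.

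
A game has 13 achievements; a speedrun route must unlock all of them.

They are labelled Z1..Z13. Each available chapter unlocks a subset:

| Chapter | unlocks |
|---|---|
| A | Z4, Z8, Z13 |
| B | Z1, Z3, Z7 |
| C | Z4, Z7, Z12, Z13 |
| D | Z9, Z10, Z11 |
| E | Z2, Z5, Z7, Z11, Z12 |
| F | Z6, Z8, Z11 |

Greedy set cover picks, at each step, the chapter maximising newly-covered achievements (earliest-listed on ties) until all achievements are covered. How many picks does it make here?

5

Greedy: pick E (covers 5 new) → pick A (covers 3 new) → pick B (covers 2 new) → pick D (covers 2 new) → pick F (covers 1 new). Total picks: 5.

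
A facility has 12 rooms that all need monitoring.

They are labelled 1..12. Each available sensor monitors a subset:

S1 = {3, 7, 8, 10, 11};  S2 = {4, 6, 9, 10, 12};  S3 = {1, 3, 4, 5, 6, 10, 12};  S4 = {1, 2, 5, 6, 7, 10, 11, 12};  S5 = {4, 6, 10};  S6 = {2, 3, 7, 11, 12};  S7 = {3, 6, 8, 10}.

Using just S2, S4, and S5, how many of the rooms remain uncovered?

Union of S2, S4, S5 = {1, 2, 4, 5, 6, 7, 9, 10, 11, 12}.
Not covered: 3, 8 — 2 rooms.

2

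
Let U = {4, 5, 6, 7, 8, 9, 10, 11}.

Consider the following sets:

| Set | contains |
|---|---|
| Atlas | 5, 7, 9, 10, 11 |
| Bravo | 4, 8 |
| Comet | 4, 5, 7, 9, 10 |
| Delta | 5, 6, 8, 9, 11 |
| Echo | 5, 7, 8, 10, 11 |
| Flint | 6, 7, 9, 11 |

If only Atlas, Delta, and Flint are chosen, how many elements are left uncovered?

Union of Atlas, Delta, Flint = {5, 6, 7, 8, 9, 10, 11}.
Not covered: 4 — 1 element.

1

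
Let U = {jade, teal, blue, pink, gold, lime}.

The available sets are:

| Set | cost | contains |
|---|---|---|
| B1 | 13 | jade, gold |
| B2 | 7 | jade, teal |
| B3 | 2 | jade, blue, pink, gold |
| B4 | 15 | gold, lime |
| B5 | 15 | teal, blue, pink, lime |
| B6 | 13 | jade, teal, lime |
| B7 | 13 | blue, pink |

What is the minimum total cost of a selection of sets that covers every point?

B3, B6 together cover every point (B3 ∪ B6 = {jade, teal, blue, pink, gold, lime}); total cost 2 + 13 = 15.
No covering selection has total cost below 15.

15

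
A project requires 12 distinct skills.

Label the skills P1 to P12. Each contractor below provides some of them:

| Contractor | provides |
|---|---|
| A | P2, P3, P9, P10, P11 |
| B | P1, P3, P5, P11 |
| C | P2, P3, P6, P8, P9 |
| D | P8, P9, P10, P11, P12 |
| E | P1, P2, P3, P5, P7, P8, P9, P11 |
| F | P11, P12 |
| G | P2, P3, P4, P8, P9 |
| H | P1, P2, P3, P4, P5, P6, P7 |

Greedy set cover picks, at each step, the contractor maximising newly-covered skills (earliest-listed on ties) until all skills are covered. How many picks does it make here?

3

Greedy: pick E (covers 8 new) → pick D (covers 2 new) → pick H (covers 2 new). Total picks: 3.
(The true minimum cover uses only 2 contractors, so greedy is not optimal here.)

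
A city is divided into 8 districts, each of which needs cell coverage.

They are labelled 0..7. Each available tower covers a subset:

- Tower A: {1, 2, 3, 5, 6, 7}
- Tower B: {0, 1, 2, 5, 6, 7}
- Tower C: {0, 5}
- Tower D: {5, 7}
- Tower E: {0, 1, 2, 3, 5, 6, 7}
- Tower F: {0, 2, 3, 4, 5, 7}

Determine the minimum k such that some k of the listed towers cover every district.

Take {E, F}. Their union is {0, 1, 2, 3, 4, 5, 6, 7}, which is all 8 districts.
No single tower has all 8 districts (the largest, E, has 7), so 2 is optimal.

2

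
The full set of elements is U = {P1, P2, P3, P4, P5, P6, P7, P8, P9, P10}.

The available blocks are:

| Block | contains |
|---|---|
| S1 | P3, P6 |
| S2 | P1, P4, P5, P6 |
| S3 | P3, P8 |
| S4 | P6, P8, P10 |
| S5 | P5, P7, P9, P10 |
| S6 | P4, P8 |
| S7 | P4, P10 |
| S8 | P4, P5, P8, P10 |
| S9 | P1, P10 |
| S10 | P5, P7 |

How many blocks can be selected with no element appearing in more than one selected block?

4

S1, S6, S9, S10 are pairwise disjoint (S1={P3,P6}; S6={P4,P8}; S9={P1,P10}; S10={P5,P7}).
Every remaining block overlaps one of these, and no 5 of the listed blocks are pairwise disjoint, so 4 is the maximum.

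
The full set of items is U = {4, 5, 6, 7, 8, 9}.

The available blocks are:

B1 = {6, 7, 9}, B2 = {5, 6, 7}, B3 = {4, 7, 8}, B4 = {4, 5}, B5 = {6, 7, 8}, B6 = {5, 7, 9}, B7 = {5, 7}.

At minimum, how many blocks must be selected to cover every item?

3

B1, B3, and B7 cover everything between them: the union {4, 5, 6, 7, 8, 9} is all of U.
No 2 of the 7 blocks cover everything (all 21 combinations miss at least one item), so 3 is optimal.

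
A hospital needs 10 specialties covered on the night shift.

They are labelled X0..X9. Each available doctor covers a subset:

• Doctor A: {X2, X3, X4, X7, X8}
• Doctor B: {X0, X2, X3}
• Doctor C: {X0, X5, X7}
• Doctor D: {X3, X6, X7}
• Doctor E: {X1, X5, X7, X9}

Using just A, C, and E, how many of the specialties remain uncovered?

1

Union of A, C, E = {X0, X1, X2, X3, X4, X5, X7, X8, X9}.
Not covered: X6 — 1 specialty.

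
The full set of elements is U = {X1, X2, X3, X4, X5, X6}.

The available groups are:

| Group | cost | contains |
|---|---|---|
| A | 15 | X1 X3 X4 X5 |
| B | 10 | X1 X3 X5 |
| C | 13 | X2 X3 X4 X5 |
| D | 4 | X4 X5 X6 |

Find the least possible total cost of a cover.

27

B, C, D together cover every element (B ∪ C ∪ D = {X1, X2, X3, X4, X5, X6}); total cost 10 + 13 + 4 = 27.
No covering selection has total cost below 27.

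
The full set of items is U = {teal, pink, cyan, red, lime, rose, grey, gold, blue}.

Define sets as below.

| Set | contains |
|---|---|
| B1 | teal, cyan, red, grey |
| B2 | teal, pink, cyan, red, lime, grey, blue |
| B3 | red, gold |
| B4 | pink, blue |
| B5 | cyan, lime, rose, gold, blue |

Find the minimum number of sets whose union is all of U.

2

Take {B2, B5}. Their union is {teal, pink, cyan, red, lime, rose, grey, gold, blue}, which is all 9 items.
No single set has all 9 items (the largest, B2, has 7), so 2 is optimal.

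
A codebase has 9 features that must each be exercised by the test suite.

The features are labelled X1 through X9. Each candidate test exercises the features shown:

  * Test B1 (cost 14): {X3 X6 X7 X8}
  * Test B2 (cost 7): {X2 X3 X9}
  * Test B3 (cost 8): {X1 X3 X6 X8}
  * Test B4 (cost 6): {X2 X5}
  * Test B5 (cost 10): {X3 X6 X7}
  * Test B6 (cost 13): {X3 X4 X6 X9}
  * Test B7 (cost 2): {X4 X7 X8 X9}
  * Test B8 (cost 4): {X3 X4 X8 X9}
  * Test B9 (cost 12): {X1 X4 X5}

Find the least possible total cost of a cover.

16

B3, B4, B7 together cover every feature (B3 ∪ B4 ∪ B7 = {X1, X2, X3, X4, X5, X6, X7, X8, X9}); total cost 8 + 6 + 2 = 16.
No covering selection has total cost below 16.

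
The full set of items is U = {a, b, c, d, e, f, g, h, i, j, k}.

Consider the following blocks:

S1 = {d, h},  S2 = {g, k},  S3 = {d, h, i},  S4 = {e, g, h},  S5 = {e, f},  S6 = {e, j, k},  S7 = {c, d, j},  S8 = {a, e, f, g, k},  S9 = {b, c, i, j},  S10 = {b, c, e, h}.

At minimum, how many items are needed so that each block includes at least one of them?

T = {d, e, g, i} meets every block (each contains at least one member of T), and |T| = 4.
The blocks S1, S2, S5, S9 are pairwise disjoint, so any hitting set needs a separate item for each — at least 4. Hence 4 is optimal.

4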